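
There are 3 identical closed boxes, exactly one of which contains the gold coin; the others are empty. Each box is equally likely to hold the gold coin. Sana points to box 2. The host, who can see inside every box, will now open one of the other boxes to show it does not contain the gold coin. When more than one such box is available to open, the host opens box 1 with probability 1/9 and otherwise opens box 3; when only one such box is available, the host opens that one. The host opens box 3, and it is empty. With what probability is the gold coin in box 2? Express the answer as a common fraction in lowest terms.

Consider each possible location of the gold coin in turn.
If it is in box 1 (prior 1/3): only box 3 is available, probability 1; weight (1/3)·1 = 1/3.
If it is in box 2 (prior 1/3): box 1 is available but not opened, probability 8/9; weight (1/3)·(8/9) = 8/27.
If it is in box 3 (prior 1/3): the host opened box 3, so this case is ruled out; weight (1/3)·0 = 0.
The weights sum to 17/27.
So P(the gold coin in box 2 | the host opened box 3) = (8/27) / (17/27) = 8/17.

8/17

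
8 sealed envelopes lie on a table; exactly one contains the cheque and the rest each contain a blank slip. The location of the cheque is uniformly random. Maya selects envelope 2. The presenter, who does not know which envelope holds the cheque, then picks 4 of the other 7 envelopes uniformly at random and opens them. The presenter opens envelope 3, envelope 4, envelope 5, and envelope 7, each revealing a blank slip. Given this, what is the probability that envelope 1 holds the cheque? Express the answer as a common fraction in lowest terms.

Condition on the true location of the cheque.
If it is in any of envelopes 1, 2, 6, and 8 (prior 1/8 each): the presenter picks exactly this set with probability 1/35 regardless, and none is the prize; weight (1/8)·(1/35) = 1/280 each.
If it is in any of envelopes 3, 4, 5, and 7 (prior 1/8 each): that envelope was opened and seen not to hold the prize — ruled out; weight (1/8)·0 = 0 each.
The weights sum to 1/70.
So P(the cheque in envelope 1 | the presenter opened envelope 3, envelope 4, envelope 5, and envelope 7) = (1/280) / (1/70) = 1/4.

1/4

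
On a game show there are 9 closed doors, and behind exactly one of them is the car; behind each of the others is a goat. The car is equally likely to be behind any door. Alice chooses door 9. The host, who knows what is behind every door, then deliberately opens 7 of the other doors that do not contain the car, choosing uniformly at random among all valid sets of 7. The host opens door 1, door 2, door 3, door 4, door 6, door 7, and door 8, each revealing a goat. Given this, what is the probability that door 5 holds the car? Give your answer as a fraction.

8/9

Condition on the true location of the car.
If it is behind any of doors 1, 2, 3, 4, 6, 7, and 8 (prior 1/9 each): that door was opened and seen not to hold the prize — ruled out; weight (1/9)·0 = 0 each.
If it is behind door 5 (prior 1/9): the host has no choice, probability 1; weight (1/9)·1 = 1/9.
If it is behind door 9 (prior 1/9): the host has 8 equally likely choices, so probability 1/8; weight (1/9)·(1/8) = 1/72.
The weights sum to 1/8.
So P(the car behind door 5 | the host opened door 1, door 2, door 3, door 4, door 6, door 7, and door 8) = (1/9) / (1/8) = 8/9.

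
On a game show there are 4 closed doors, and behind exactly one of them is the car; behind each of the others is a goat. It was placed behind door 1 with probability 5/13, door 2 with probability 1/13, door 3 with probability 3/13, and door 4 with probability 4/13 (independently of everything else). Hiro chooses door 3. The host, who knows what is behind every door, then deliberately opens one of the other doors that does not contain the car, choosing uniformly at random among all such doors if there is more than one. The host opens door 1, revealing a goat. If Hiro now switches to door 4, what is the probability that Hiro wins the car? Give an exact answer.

Condition on the true location of the car.
If it is behind door 1 (prior 5/13): the host opened door 1, so this case is ruled out; weight (5/13)·0 = 0.
If it is behind door 2 (prior 1/13): the host has 2 equally likely choices, so probability 1/2; weight (1/13)·(1/2) = 1/26.
If it is behind door 3 (prior 3/13): the host has 3 equally likely choices, so probability 1/3; weight (3/13)·(1/3) = 1/13.
If it is behind door 4 (prior 4/13): the host has 2 equally likely choices, so probability 1/2; weight (4/13)·(1/2) = 2/13.
The weights sum to 7/26.
So P(the car behind door 4 | the host opened door 1) = (2/13) / (7/26) = 4/7.

4/7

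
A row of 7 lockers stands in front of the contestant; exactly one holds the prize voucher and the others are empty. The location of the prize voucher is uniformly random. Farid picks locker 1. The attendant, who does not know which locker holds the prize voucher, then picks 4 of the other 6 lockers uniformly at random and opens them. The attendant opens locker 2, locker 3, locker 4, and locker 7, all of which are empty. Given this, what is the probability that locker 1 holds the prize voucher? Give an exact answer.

Apply Bayes' rule, conditioning on where the prize voucher actually is.
If it is in any of lockers 1, 5, and 6 (prior 1/7 each): the attendant picks exactly this set with probability 1/15 regardless, and none is the prize; weight (1/7)·(1/15) = 1/105 each.
If it is in any of lockers 2, 3, 4, and 7 (prior 1/7 each): that locker was opened and seen not to hold the prize — ruled out; weight (1/7)·0 = 0 each.
The weights sum to 1/35.
So P(the prize voucher in locker 1 | the attendant opened locker 2, locker 3, locker 4, and locker 7) = (1/105) / (1/35) = 1/3.

1/3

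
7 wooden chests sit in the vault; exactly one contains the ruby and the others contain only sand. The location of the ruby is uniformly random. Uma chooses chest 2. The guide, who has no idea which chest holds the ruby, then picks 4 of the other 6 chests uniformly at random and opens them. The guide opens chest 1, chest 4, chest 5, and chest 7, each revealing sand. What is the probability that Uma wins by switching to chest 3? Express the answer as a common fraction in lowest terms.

Because the guide chose which chests to open without knowing where the ruby is, the choice is independent of the prize location. Learning that none of the 4 opened chests holds the ruby simply rules out those 4 locations and leaves the remaining 3 chests still equally likely by symmetry.
So P(the ruby in chest 3) = 1/3.

1/3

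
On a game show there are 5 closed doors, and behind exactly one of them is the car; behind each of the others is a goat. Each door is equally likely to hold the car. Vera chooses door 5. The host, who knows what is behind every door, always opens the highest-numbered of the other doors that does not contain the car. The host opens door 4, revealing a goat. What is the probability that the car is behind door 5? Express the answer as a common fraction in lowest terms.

1/4

Condition on the true location of the car.
If it is behind any of doors 1, 2, 3, and 5 (prior 1/5 each): door 4 is the highest-numbered option available, probability 1; weight (1/5)·1 = 1/5 each.
If it is behind door 4 (prior 1/5): the host opened door 4, so this case is ruled out; weight (1/5)·0 = 0.
The weights sum to 4/5.
So P(the car behind door 5 | the host opened door 4) = (1/5) / (4/5) = 1/4.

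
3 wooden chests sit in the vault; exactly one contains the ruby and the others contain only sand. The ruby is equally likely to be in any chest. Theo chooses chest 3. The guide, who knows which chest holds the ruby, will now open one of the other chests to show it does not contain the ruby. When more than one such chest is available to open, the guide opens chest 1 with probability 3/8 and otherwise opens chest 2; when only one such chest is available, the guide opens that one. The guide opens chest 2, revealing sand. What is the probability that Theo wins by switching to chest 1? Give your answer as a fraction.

Apply Bayes' rule, conditioning on where the ruby actually is.
If it is in chest 1 (prior 1/3): only chest 2 is available, probability 1; weight (1/3)·1 = 1/3.
If it is in chest 2 (prior 1/3): the guide opened chest 2, so this case is ruled out; weight (1/3)·0 = 0.
If it is in chest 3 (prior 1/3): chest 1 is available but not opened, probability 5/8; weight (1/3)·(5/8) = 5/24.
The weights sum to 13/24.
So P(the ruby in chest 1 | the guide opened chest 2) = (1/3) / (13/24) = 8/13.

8/13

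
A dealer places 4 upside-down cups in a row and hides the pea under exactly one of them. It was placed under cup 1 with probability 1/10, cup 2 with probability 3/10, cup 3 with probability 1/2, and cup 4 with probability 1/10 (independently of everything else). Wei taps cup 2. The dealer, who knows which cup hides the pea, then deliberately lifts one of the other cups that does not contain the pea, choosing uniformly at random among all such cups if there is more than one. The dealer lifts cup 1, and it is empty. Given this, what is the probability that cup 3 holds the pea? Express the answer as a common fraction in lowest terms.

5/8

Apply Bayes' rule, conditioning on where the pea actually is.
If it is under cup 1 (prior 1/10): the dealer opened cup 1, so this case is ruled out; weight (1/10)·0 = 0.
If it is under cup 2 (prior 3/10): the dealer has 3 equally likely choices, so probability 1/3; weight (3/10)·(1/3) = 1/10.
If it is under cup 3 (prior 1/2): the dealer has 2 equally likely choices, so probability 1/2; weight (1/2)·(1/2) = 1/4.
If it is under cup 4 (prior 1/10): the dealer has 2 equally likely choices, so probability 1/2; weight (1/10)·(1/2) = 1/20.
The weights sum to 2/5.
So P(the pea under cup 3 | the dealer opened cup 1) = (1/4) / (2/5) = 5/8.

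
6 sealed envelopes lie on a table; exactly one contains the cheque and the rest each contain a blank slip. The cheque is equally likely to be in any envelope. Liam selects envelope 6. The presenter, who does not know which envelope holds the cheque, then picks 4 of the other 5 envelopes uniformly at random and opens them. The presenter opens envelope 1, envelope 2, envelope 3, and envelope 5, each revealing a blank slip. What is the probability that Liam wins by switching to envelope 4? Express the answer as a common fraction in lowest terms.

1/2

Because the presenter chose which envelopes to open without knowing where the cheque is, the choice is independent of the prize location. Learning that none of the 4 opened envelopes holds the cheque simply rules out those 4 locations and leaves the remaining 2 envelopes still equally likely by symmetry.
So P(the cheque in envelope 4) = 1/2.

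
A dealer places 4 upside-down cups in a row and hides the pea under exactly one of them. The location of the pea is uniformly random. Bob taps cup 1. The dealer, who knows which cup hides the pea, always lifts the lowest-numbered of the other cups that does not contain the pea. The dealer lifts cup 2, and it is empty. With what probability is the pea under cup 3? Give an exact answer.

Condition on the true location of the pea.
If it is under any of cups 1, 3, and 4 (prior 1/4 each): cup 2 is the lowest-numbered option available, probability 1; weight (1/4)·1 = 1/4 each.
If it is under cup 2 (prior 1/4): the dealer opened cup 2, so this case is ruled out; weight (1/4)·0 = 0.
The weights sum to 3/4.
So P(the pea under cup 3 | the dealer opened cup 2) = (1/4) / (3/4) = 1/3.

1/3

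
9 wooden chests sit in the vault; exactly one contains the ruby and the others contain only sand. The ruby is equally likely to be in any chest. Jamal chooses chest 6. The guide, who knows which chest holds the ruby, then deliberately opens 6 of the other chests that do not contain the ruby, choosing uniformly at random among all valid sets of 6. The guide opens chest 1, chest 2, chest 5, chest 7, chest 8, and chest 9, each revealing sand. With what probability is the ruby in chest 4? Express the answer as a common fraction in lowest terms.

Condition on the true location of the ruby.
If it is in any of chests 1, 2, 5, 7, 8, and 9 (prior 1/9 each): that chest was opened and seen not to hold the prize — ruled out; weight (1/9)·0 = 0 each.
If it is in either of chests 3 and 4 (prior 1/9 each): the guide has 7 equally likely choices, so probability 1/7; weight (1/9)·(1/7) = 1/63 each.
If it is in chest 6 (prior 1/9): the guide has 28 equally likely choices, so probability 1/28; weight (1/9)·(1/28) = 1/252.
The weights sum to 1/28.
So P(the ruby in chest 4 | the guide opened chest 1, chest 2, chest 5, chest 7, chest 8, and chest 9) = (1/63) / (1/28) = 4/9.

4/9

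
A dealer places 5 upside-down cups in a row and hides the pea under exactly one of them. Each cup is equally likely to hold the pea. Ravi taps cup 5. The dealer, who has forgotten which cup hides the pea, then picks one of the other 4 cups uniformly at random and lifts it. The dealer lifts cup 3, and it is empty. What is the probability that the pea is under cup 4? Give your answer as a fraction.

1/4

Because the dealer chose which cup to lift without knowing where the pea is, the choice is independent of the prize location. Learning that cup 3 does not hold the pea simply rules out that one location and leaves the remaining 4 cups still equally likely by symmetry.
So P(the pea under cup 4) = 1/4.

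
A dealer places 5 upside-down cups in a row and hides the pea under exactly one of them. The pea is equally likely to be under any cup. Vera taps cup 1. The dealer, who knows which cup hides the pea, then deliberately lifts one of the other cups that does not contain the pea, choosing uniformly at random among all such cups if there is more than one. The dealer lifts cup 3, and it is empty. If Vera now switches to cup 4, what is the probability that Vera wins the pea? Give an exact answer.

Consider each possible location of the pea in turn.
If it is under cup 1 (prior 1/5): the dealer has 4 equally likely choices, so probability 1/4; weight (1/5)·(1/4) = 1/20.
If it is under any of cups 2, 4, and 5 (prior 1/5 each): the dealer has 3 equally likely choices, so probability 1/3; weight (1/5)·(1/3) = 1/15 each.
If it is under cup 3 (prior 1/5): the dealer opened cup 3, so this case is ruled out; weight (1/5)·0 = 0.
The weights sum to 1/4.
So P(the pea under cup 4 | the dealer opened cup 3) = (1/15) / (1/4) = 4/15.

4/15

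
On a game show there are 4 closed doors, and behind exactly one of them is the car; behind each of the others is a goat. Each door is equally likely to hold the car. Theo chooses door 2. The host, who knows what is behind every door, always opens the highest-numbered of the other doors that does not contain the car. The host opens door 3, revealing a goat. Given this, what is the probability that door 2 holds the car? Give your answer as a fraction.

0

Apply Bayes' rule, conditioning on where the car actually is.
If it is behind either of doors 1 and 2 (prior 1/4 each): the host would have opened door 4 instead, probability 0; weight (1/4)·0 = 0 each.
If it is behind door 3 (prior 1/4): the host opened door 3, so this case is ruled out; weight (1/4)·0 = 0.
If it is behind door 4 (prior 1/4): door 3 is the highest-numbered option available, probability 1; weight (1/4)·1 = 1/4.
The weights sum to 1/4.
So P(the car behind door 2 | the host opened door 3) = 0 / (1/4) = 0.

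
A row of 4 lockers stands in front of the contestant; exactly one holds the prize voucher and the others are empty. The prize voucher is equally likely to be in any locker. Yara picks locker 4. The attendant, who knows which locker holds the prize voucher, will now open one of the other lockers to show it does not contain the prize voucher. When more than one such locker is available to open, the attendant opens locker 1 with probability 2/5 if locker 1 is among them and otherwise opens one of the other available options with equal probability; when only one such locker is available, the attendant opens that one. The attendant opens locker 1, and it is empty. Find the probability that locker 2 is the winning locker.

1/3

Consider each possible location of the prize voucher in turn.
If it is in locker 1 (prior 1/4): the attendant opened locker 1, so this case is ruled out; weight (1/4)·0 = 0.
If it is in any of lockers 2, 3, and 4 (prior 1/4 each): locker 1 is available, opened with probability 2/5; weight (1/4)·(2/5) = 1/10 each.
The weights sum to 3/10.
So P(the prize voucher in locker 2 | the attendant opened locker 1) = (1/10) / (3/10) = 1/3.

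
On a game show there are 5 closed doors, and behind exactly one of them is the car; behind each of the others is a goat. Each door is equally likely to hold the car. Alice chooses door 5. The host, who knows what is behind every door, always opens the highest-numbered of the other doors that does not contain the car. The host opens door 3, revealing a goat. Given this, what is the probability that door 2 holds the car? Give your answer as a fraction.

0

Condition on the true location of the car.
If it is behind any of doors 1, 2, and 5 (prior 1/5 each): the host would have opened door 4 instead, probability 0; weight (1/5)·0 = 0 each.
If it is behind door 3 (prior 1/5): the host opened door 3, so this case is ruled out; weight (1/5)·0 = 0.
If it is behind door 4 (prior 1/5): door 3 is the highest-numbered option available, probability 1; weight (1/5)·1 = 1/5.
The weights sum to 1/5.
So P(the car behind door 2 | the host opened door 3) = 0 / (1/5) = 0.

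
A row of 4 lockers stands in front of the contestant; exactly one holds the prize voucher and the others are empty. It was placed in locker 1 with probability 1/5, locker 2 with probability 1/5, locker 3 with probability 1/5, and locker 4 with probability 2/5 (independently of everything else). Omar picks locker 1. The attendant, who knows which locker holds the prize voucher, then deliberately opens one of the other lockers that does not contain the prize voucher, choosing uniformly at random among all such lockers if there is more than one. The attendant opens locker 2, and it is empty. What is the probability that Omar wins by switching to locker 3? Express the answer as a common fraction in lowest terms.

Condition on the true location of the prize voucher.
If it is in locker 1 (prior 1/5): the attendant has 3 equally likely choices, so probability 1/3; weight (1/5)·(1/3) = 1/15.
If it is in locker 2 (prior 1/5): the attendant opened locker 2, so this case is ruled out; weight (1/5)·0 = 0.
If it is in locker 3 (prior 1/5): the attendant has 2 equally likely choices, so probability 1/2; weight (1/5)·(1/2) = 1/10.
If it is in locker 4 (prior 2/5): the attendant has 2 equally likely choices, so probability 1/2; weight (2/5)·(1/2) = 1/5.
The weights sum to 11/30.
So P(the prize voucher in locker 3 | the attendant opened locker 2) = (1/10) / (11/30) = 3/11.

3/11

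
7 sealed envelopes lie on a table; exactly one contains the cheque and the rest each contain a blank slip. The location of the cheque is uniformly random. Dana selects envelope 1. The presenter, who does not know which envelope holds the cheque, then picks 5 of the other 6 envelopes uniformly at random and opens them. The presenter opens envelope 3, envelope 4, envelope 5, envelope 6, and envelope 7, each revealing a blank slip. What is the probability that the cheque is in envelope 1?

Apply Bayes' rule, conditioning on where the cheque actually is.
If it is in either of envelopes 1 and 2 (prior 1/7 each): the presenter picks exactly this set with probability 1/6 regardless, and none is the prize; weight (1/7)·(1/6) = 1/42 each.
If it is in any of envelopes 3, 4, 5, 6, and 7 (prior 1/7 each): that envelope was opened and seen not to hold the prize — ruled out; weight (1/7)·0 = 0 each.
The weights sum to 1/21.
So P(the cheque in envelope 1 | the presenter opened envelope 3, envelope 4, envelope 5, envelope 6, and envelope 7) = (1/42) / (1/21) = 1/2.

1/2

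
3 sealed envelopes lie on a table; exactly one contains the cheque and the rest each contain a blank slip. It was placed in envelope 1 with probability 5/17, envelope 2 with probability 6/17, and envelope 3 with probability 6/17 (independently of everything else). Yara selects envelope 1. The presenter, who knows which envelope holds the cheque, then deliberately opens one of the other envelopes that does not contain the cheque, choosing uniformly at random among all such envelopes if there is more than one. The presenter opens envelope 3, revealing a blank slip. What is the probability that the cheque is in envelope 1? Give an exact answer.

Consider each possible location of the cheque in turn.
If it is in envelope 1 (prior 5/17): the presenter has 2 equally likely choices, so probability 1/2; weight (5/17)·(1/2) = 5/34.
If it is in envelope 2 (prior 6/17): the presenter has no choice, probability 1; weight (6/17)·1 = 6/17.
If it is in envelope 3 (prior 6/17): the presenter opened envelope 3, so this case is ruled out; weight (6/17)·0 = 0.
The weights sum to 1/2.
So P(the cheque in envelope 1 | the presenter opened envelope 3) = (5/34) / (1/2) = 5/17.

5/17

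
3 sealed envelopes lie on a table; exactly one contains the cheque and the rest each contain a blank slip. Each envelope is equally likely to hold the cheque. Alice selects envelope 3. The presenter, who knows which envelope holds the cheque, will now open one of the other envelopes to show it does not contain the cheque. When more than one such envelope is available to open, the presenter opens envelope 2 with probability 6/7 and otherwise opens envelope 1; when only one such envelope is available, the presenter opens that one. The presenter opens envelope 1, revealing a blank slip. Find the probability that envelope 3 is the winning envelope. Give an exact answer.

Consider each possible location of the cheque in turn.
If it is in envelope 1 (prior 1/3): the presenter opened envelope 1, so this case is ruled out; weight (1/3)·0 = 0.
If it is in envelope 2 (prior 1/3): only envelope 1 is available, probability 1; weight (1/3)·1 = 1/3.
If it is in envelope 3 (prior 1/3): envelope 2 is available but not opened, probability 1/7; weight (1/3)·(1/7) = 1/21.
The weights sum to 8/21.
So P(the cheque in envelope 3 | the presenter opened envelope 1) = (1/21) / (8/21) = 1/8.

1/8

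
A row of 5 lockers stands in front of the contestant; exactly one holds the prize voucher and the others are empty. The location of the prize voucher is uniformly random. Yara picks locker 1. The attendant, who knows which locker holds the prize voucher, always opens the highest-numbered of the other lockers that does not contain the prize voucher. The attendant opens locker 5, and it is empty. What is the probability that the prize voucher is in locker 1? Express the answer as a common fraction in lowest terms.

Apply Bayes' rule, conditioning on where the prize voucher actually is.
If it is in any of lockers 1, 2, 3, and 4 (prior 1/5 each): locker 5 is the highest-numbered option available, probability 1; weight (1/5)·1 = 1/5 each.
If it is in locker 5 (prior 1/5): the attendant opened locker 5, so this case is ruled out; weight (1/5)·0 = 0.
The weights sum to 4/5.
So P(the prize voucher in locker 1 | the attendant opened locker 5) = (1/5) / (4/5) = 1/4.

1/4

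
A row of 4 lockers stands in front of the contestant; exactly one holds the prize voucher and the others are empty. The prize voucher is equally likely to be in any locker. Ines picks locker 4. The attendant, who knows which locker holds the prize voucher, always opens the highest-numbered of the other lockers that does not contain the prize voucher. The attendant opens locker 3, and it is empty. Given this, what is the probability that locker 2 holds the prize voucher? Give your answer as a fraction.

1/3

Apply Bayes' rule, conditioning on where the prize voucher actually is.
If it is in any of lockers 1, 2, and 4 (prior 1/4 each): locker 3 is the highest-numbered option available, probability 1; weight (1/4)·1 = 1/4 each.
If it is in locker 3 (prior 1/4): the attendant opened locker 3, so this case is ruled out; weight (1/4)·0 = 0.
The weights sum to 3/4.
So P(the prize voucher in locker 2 | the attendant opened locker 3) = (1/4) / (3/4) = 1/3.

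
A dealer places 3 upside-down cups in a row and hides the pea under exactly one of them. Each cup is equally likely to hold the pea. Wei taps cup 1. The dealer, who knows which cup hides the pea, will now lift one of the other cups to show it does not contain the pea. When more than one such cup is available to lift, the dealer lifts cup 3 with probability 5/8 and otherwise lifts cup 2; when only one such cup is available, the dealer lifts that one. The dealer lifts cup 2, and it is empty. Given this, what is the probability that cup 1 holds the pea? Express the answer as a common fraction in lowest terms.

3/11

Condition on the true location of the pea.
If it is under cup 1 (prior 1/3): cup 3 is available but not opened, probability 3/8; weight (1/3)·(3/8) = 1/8.
If it is under cup 2 (prior 1/3): the dealer opened cup 2, so this case is ruled out; weight (1/3)·0 = 0.
If it is under cup 3 (prior 1/3): only cup 2 is available, probability 1; weight (1/3)·1 = 1/3.
The weights sum to 11/24.
So P(the pea under cup 1 | the dealer opened cup 2) = (1/8) / (11/24) = 3/11.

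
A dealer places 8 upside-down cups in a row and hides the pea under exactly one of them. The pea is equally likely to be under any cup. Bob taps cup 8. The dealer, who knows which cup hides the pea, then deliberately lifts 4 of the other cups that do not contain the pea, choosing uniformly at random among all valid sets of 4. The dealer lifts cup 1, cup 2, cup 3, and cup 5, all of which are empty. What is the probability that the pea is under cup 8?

1/8

Condition on the true location of the pea.
If it is under any of cups 1, 2, 3, and 5 (prior 1/8 each): that cup was opened and seen not to hold the prize — ruled out; weight (1/8)·0 = 0 each.
If it is under any of cups 4, 6, and 7 (prior 1/8 each): the dealer has 15 equally likely choices, so probability 1/15; weight (1/8)·(1/15) = 1/120 each.
If it is under cup 8 (prior 1/8): the dealer has 35 equally likely choices, so probability 1/35; weight (1/8)·(1/35) = 1/280.
The weights sum to 1/35.
So P(the pea under cup 8 | the dealer opened cup 1, cup 2, cup 3, and cup 5) = (1/280) / (1/35) = 1/8.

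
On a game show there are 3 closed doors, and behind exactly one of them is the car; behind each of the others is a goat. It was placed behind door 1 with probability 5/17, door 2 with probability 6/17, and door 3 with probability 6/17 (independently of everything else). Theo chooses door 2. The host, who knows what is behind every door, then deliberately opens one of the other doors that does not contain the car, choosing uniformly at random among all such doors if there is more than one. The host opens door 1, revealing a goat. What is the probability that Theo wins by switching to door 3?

Consider each possible location of the car in turn.
If it is behind door 1 (prior 5/17): the host opened door 1, so this case is ruled out; weight (5/17)·0 = 0.
If it is behind door 2 (prior 6/17): the host has 2 equally likely choices, so probability 1/2; weight (6/17)·(1/2) = 3/17.
If it is behind door 3 (prior 6/17): the host has no choice, probability 1; weight (6/17)·1 = 6/17.
The weights sum to 9/17.
So P(the car behind door 3 | the host opened door 1) = (6/17) / (9/17) = 2/3.

2/3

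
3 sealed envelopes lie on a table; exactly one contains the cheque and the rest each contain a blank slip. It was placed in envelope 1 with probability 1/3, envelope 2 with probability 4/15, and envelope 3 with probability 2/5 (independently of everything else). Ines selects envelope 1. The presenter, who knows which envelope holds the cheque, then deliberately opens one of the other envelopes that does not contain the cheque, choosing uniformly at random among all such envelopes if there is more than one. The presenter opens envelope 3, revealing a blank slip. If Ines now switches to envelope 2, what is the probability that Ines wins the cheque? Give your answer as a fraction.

Consider each possible location of the cheque in turn.
If it is in envelope 1 (prior 1/3): the presenter has 2 equally likely choices, so probability 1/2; weight (1/3)·(1/2) = 1/6.
If it is in envelope 2 (prior 4/15): the presenter has no choice, probability 1; weight (4/15)·1 = 4/15.
If it is in envelope 3 (prior 2/5): the presenter opened envelope 3, so this case is ruled out; weight (2/5)·0 = 0.
The weights sum to 13/30.
So P(the cheque in envelope 2 | the presenter opened envelope 3) = (4/15) / (13/30) = 8/13.

8/13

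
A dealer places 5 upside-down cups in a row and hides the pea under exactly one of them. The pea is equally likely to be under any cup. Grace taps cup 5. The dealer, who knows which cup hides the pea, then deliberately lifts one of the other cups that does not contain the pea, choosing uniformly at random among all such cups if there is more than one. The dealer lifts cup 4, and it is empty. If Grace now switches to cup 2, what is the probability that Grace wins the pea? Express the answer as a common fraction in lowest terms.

Apply Bayes' rule, conditioning on where the pea actually is.
If it is under any of cups 1, 2, and 3 (prior 1/5 each): the dealer has 3 equally likely choices, so probability 1/3; weight (1/5)·(1/3) = 1/15 each.
If it is under cup 4 (prior 1/5): the dealer opened cup 4, so this case is ruled out; weight (1/5)·0 = 0.
If it is under cup 5 (prior 1/5): the dealer has 4 equally likely choices, so probability 1/4; weight (1/5)·(1/4) = 1/20.
The weights sum to 1/4.
So P(the pea under cup 2 | the dealer opened cup 4) = (1/15) / (1/4) = 4/15.

4/15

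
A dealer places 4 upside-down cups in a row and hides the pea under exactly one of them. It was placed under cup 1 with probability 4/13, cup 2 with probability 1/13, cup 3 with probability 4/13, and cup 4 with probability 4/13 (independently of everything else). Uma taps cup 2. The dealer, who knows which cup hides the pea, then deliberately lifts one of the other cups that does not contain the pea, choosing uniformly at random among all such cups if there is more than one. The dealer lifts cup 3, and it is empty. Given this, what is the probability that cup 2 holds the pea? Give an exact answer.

1/13

Consider each possible location of the pea in turn.
If it is under either of cups 1 and 4 (prior 4/13 each): the dealer has 2 equally likely choices, so probability 1/2; weight (4/13)·(1/2) = 2/13 each.
If it is under cup 2 (prior 1/13): the dealer has 3 equally likely choices, so probability 1/3; weight (1/13)·(1/3) = 1/39.
If it is under cup 3 (prior 4/13): the dealer opened cup 3, so this case is ruled out; weight (4/13)·0 = 0.
The weights sum to 1/3.
So P(the pea under cup 2 | the dealer opened cup 3) = (1/39) / (1/3) = 1/13.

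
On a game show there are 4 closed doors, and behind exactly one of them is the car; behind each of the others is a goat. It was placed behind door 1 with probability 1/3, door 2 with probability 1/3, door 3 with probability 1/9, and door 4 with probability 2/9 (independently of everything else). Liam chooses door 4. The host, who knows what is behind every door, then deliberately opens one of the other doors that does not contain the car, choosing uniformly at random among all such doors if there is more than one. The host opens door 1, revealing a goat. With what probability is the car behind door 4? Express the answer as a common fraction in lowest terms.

Apply Bayes' rule, conditioning on where the car actually is.
If it is behind door 1 (prior 1/3): the host opened door 1, so this case is ruled out; weight (1/3)·0 = 0.
If it is behind door 2 (prior 1/3): the host has 2 equally likely choices, so probability 1/2; weight (1/3)·(1/2) = 1/6.
If it is behind door 3 (prior 1/9): the host has 2 equally likely choices, so probability 1/2; weight (1/9)·(1/2) = 1/18.
If it is behind door 4 (prior 2/9): the host has 3 equally likely choices, so probability 1/3; weight (2/9)·(1/3) = 2/27.
The weights sum to 8/27.
So P(the car behind door 4 | the host opened door 1) = (2/27) / (8/27) = 1/4.

1/4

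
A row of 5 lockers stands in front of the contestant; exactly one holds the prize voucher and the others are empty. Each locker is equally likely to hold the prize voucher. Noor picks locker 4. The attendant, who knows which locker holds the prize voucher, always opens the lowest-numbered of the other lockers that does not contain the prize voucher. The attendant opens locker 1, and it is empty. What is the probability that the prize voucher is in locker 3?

Consider each possible location of the prize voucher in turn.
If it is in locker 1 (prior 1/5): the attendant opened locker 1, so this case is ruled out; weight (1/5)·0 = 0.
If it is in any of lockers 2, 3, 4, and 5 (prior 1/5 each): locker 1 is the lowest-numbered option available, probability 1; weight (1/5)·1 = 1/5 each.
The weights sum to 4/5.
So P(the prize voucher in locker 3 | the attendant opened locker 1) = (1/5) / (4/5) = 1/4.

1/4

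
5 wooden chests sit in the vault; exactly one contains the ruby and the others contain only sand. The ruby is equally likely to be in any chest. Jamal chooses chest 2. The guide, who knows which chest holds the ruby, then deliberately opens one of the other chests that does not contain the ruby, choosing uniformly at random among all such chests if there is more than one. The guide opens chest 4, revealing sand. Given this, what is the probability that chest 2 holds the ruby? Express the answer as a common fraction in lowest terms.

Apply Bayes' rule, conditioning on where the ruby actually is.
If it is in any of chests 1, 3, and 5 (prior 1/5 each): the guide has 3 equally likely choices, so probability 1/3; weight (1/5)·(1/3) = 1/15 each.
If it is in chest 2 (prior 1/5): the guide has 4 equally likely choices, so probability 1/4; weight (1/5)·(1/4) = 1/20.
If it is in chest 4 (prior 1/5): the guide opened chest 4, so this case is ruled out; weight (1/5)·0 = 0.
The weights sum to 1/4.
So P(the ruby in chest 2 | the guide opened chest 4) = (1/20) / (1/4) = 1/5.

1/5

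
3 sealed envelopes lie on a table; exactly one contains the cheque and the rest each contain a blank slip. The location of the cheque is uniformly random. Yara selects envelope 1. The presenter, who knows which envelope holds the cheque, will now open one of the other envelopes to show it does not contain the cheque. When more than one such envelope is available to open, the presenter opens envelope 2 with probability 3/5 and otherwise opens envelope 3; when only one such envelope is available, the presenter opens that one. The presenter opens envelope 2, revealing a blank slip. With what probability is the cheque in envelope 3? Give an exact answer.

Apply Bayes' rule, conditioning on where the cheque actually is.
If it is in envelope 1 (prior 1/3): envelope 2 is available, opened with probability 3/5; weight (1/3)·(3/5) = 1/5.
If it is in envelope 2 (prior 1/3): the presenter opened envelope 2, so this case is ruled out; weight (1/3)·0 = 0.
If it is in envelope 3 (prior 1/3): only envelope 2 is available, probability 1; weight (1/3)·1 = 1/3.
The weights sum to 8/15.
So P(the cheque in envelope 3 | the presenter opened envelope 2) = (1/3) / (8/15) = 5/8.

5/8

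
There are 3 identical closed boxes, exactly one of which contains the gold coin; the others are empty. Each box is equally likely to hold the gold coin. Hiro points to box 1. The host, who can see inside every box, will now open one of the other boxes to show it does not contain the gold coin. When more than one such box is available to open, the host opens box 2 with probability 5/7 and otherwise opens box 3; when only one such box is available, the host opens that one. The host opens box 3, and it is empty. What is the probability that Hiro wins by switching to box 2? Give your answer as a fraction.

Consider each possible location of the gold coin in turn.
If it is in box 1 (prior 1/3): box 2 is available but not opened, probability 2/7; weight (1/3)·(2/7) = 2/21.
If it is in box 2 (prior 1/3): only box 3 is available, probability 1; weight (1/3)·1 = 1/3.
If it is in box 3 (prior 1/3): the host opened box 3, so this case is ruled out; weight (1/3)·0 = 0.
The weights sum to 3/7.
So P(the gold coin in box 2 | the host opened box 3) = (1/3) / (3/7) = 7/9.

7/9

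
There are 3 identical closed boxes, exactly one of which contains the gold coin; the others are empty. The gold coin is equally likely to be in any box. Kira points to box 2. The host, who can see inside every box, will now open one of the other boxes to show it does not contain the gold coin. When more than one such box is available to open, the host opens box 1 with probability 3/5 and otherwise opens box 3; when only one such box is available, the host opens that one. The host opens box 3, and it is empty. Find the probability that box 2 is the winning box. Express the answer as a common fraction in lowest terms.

2/7

Apply Bayes' rule, conditioning on where the gold coin actually is.
If it is in box 1 (prior 1/3): only box 3 is available, probability 1; weight (1/3)·1 = 1/3.
If it is in box 2 (prior 1/3): box 1 is available but not opened, probability 2/5; weight (1/3)·(2/5) = 2/15.
If it is in box 3 (prior 1/3): the host opened box 3, so this case is ruled out; weight (1/3)·0 = 0.
The weights sum to 7/15.
So P(the gold coin in box 2 | the host opened box 3) = (2/15) / (7/15) = 2/7.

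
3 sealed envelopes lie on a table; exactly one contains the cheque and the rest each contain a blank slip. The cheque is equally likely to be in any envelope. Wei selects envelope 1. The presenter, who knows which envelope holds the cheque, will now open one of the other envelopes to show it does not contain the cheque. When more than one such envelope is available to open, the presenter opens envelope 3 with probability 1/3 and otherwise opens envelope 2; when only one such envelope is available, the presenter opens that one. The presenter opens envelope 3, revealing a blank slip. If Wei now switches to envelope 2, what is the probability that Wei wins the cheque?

Condition on the true location of the cheque.
If it is in envelope 1 (prior 1/3): envelope 3 is available, opened with probability 1/3; weight (1/3)·(1/3) = 1/9.
If it is in envelope 2 (prior 1/3): only envelope 3 is available, probability 1; weight (1/3)·1 = 1/3.
If it is in envelope 3 (prior 1/3): the presenter opened envelope 3, so this case is ruled out; weight (1/3)·0 = 0.
The weights sum to 4/9.
So P(the cheque in envelope 2 | the presenter opened envelope 3) = (1/3) / (4/9) = 3/4.

3/4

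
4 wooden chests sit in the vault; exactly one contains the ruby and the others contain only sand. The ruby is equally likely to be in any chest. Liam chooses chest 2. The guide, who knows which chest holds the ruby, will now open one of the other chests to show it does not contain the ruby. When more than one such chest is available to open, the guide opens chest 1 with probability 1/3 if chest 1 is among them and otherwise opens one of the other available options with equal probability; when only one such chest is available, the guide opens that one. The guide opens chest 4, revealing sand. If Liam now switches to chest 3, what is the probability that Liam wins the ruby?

Consider each possible location of the ruby in turn.
If it is in chest 1 (prior 1/4): chest 1 holds the prize so is unavailable; the guide chooses uniformly among the 2 others, probability 1/2; weight (1/4)·(1/2) = 1/8.
If it is in chest 2 (prior 1/4): chest 1 is available but not opened; chest 4 gets probability (1 − 1/3)/2 = 1/3; weight (1/4)·(1/3) = 1/12.
If it is in chest 3 (prior 1/4): chest 1 is available but not opened, probability 2/3; weight (1/4)·(2/3) = 1/6.
If it is in chest 4 (prior 1/4): the guide opened chest 4, so this case is ruled out; weight (1/4)·0 = 0.
The weights sum to 3/8.
So P(the ruby in chest 3 | the guide opened chest 4) = (1/6) / (3/8) = 4/9.

4/9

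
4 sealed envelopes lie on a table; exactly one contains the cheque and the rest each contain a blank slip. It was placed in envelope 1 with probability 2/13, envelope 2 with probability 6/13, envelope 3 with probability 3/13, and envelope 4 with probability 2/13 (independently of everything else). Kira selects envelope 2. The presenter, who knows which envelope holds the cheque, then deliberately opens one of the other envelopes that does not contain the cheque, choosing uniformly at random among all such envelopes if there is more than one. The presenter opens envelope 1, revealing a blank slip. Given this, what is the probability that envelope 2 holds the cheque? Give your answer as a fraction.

4/9

Condition on the true location of the cheque.
If it is in envelope 1 (prior 2/13): the presenter opened envelope 1, so this case is ruled out; weight (2/13)·0 = 0.
If it is in envelope 2 (prior 6/13): the presenter has 3 equally likely choices, so probability 1/3; weight (6/13)·(1/3) = 2/13.
If it is in envelope 3 (prior 3/13): the presenter has 2 equally likely choices, so probability 1/2; weight (3/13)·(1/2) = 3/26.
If it is in envelope 4 (prior 2/13): the presenter has 2 equally likely choices, so probability 1/2; weight (2/13)·(1/2) = 1/13.
The weights sum to 9/26.
So P(the cheque in envelope 2 | the presenter opened envelope 1) = (2/13) / (9/26) = 4/9.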